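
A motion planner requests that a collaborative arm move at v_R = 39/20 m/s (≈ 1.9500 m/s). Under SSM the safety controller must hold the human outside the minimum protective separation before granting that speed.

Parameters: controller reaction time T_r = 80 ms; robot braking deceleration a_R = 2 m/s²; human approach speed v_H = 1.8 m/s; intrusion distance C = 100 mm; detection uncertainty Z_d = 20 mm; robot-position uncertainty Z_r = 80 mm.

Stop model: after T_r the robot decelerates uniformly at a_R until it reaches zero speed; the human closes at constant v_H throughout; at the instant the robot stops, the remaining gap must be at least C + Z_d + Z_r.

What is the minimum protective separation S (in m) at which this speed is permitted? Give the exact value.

S_min = 5129/1600 m = 3.2056 m

braking lasts T_s = (39/20)/2 = 0.9750 s
reaction-phase robot travel = 1.9500·0.0800 = 0.1560 m
braking distance = 1.9500²/(2·2.0000) = 0.9506 m
human closes 1.8000·1.0550 = 1.8990 m
margins: 0.1000+0.0200+0.0800 = 0.2000 m
S_min ≈ 0.1560+0.9506+1.8990+0.2000  ⇒  S_min = 5129/1600 m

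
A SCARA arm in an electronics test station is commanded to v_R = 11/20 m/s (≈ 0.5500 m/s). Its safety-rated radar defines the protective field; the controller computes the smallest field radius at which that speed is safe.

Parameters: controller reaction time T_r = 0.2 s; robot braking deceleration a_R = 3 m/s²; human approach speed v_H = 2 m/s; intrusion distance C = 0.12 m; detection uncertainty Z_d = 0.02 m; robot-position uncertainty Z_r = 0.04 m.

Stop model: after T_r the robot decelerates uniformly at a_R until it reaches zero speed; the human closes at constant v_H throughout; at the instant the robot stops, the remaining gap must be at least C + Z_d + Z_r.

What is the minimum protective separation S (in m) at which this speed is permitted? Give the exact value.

T_s = v_R/a_R = (11/20)/3 = 0.1833 s
robot in T_r: 0.5500·0.2000 = 0.1100 m
robot under decel: 0.5500²/(2·3.0000) = 0.0504 m
human over T_r+T_s: 2.0000·(0.2000+0.1833) = 0.7667 m
margins: 0.1200+0.0200+0.0400 = 0.1800 m
S_min ≈ 0.1100+0.0504+0.7667+0.1800  ⇒  S_min = 2657/2400 m

S_min = 2657/2400 m = 1.1071 m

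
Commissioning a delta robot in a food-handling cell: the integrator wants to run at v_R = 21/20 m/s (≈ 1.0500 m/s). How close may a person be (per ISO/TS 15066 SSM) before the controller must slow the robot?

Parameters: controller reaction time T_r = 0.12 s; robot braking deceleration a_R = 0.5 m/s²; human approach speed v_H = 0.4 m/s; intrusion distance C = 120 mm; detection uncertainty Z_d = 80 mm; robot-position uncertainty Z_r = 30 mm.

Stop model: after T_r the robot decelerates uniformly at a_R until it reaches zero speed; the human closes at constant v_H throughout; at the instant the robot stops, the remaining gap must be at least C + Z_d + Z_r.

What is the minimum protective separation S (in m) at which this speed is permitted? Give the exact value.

S_min = 4693/2000 m = 2.3465 m

stop time T_s = (21/20)/(1/2) = 2.1000 s
reaction-phase robot travel = 1.0500·0.1200 = 0.1260 m
robot covers 1.0500·2.1000 − ½·0.5000·2.1000² = 1.1025 m while stopping
person approaches 0.4000·(0.1200+2.1000) = 0.8880 m
margins: 0.1200+0.0800+0.0300 = 0.2300 m
S_min ≈ 0.1260+1.1025+0.8880+0.2300  ⇒  S_min = 4693/2000 m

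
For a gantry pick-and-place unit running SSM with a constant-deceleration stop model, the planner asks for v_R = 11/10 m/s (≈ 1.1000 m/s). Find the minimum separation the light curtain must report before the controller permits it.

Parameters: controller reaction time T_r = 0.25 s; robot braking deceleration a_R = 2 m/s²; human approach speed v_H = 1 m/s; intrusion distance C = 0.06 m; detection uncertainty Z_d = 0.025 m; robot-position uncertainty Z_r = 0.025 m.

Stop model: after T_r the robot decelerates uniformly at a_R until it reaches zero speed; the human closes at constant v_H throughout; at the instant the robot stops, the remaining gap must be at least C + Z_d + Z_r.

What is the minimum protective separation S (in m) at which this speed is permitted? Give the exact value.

S_min = 119/80 m = 1.4875 m

T_s = v_R/a_R = (11/10)/2 = 0.5500 s
reaction-phase robot travel = 1.1000·0.2500 = 0.2750 m
robot under decel: 1.1000²/(2·2.0000) = 0.3025 m
person approaches 1.0000·(0.2500+0.5500) = 0.8000 m
margins: 0.0600+0.0250+0.0250 = 0.1100 m
S_min ≈ 0.2750+0.3025+0.8000+0.1100  ⇒  S_min = 119/80 m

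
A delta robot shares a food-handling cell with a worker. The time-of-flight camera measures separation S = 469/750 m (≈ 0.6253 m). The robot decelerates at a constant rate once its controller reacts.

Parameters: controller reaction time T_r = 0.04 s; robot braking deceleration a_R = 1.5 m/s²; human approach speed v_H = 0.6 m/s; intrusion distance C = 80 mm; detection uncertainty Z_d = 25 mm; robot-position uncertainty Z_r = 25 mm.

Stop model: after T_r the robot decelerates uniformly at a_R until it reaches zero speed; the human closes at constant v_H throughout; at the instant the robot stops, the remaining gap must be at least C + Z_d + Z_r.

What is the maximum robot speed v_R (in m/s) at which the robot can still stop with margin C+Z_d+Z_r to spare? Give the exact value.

v_R_max = 7/10 m/s = 0.7000 m/s

quadratic (1/3)·v² + (11/25)·v + (-707/1500) = 0
  disc = (11/25)² − 4·(1/3)·(-707/1500) = 4624/5625 ; √disc = 68/75
  v_R = (−(11/25) + 68/75) / (2·(1/3)) = 7/10 m/s
check:
T_s = v_R/a_R = (7/10)/(3/2) = 0.4667 s
robot covers v_R·T_r = 0.7000·0.0400 = 0.0280 m before braking
robot covers 0.7000·0.4667 − ½·1.5000·0.4667² = 0.1633 m while stopping
human closes 0.6000·0.5067 = 0.3040 m
C+Z_d+Z_r = 0.0800+0.0250+0.0250 = 0.1300 m
sum ≈ 0.0280+0.1633+0.3040+0.1300 ≈ 0.6253 m = S ✓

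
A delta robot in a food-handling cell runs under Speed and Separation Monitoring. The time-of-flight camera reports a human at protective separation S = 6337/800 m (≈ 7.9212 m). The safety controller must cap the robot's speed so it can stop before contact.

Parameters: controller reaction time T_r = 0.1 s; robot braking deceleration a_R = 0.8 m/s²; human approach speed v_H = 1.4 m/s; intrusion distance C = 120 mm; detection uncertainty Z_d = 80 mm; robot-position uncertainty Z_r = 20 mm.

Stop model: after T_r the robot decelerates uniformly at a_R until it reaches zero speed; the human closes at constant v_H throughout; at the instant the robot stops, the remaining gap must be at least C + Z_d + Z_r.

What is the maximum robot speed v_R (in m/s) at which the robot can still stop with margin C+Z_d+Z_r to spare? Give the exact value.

v_R_max = 23/10 m/s = 2.3000 m/s

quadratic (5/8)·v² + (37/20)·v + (-6049/800) = 0
  disc = (37/20)² − 4·(5/8)·(-6049/800) = 35721/1600 ; √disc = 189/40
  v_R = (−(37/20) + 189/40) / (2·(5/8)) = 23/10 m/s
check:
T_s = v_R/a_R = (23/10)/(4/5) = 2.8750 s
robot covers v_R·T_r = 2.3000·0.1000 = 0.2300 m before braking
braking distance = 2.3000²/(2·0.8000) = 3.3062 m
human over T_r+T_s: 1.4000·(0.1000+2.8750) = 4.1650 m
C+Z_d+Z_r = 0.1200+0.0800+0.0200 = 0.2200 m
sum ≈ 0.2300+3.3062+4.1650+0.2200 ≈ 7.9212 m = S ✓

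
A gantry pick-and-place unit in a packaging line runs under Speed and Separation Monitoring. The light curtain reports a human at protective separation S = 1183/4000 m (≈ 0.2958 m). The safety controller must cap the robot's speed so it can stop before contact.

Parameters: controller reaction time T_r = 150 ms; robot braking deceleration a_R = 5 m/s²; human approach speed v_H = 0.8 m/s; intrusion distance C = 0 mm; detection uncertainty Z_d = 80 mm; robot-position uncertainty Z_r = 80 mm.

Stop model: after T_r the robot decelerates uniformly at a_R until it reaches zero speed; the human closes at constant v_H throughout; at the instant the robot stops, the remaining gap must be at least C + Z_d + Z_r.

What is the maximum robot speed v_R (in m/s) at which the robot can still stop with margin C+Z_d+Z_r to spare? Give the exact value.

v_R_max = 1/20 m/s = 0.0500 m/s

collect terms ⇒ (1/10)·v_R² + (31/100)·v_R + (-63/4000) = 0
  disc = (31/100)² − 4·(1/10)·(-63/4000) = 64/625 ; √disc = 8/25
  v_R = (−(31/100) + 8/25) / (2·(1/10)) = 1/20 m/s
check:
braking lasts T_s = (1/20)/5 = 0.0100 s
robot covers v_R·T_r = 0.0500·0.1500 = 0.0075 m before braking
robot under decel: 0.0500²/(2·5.0000) = 0.0003 m
person approaches 0.8000·(0.1500+0.0100) = 0.1280 m
margins: 0.0000+0.0800+0.0800 = 0.1600 m
sum ≈ 0.0075+0.0003+0.1280+0.1600 ≈ 0.2958 m = S ✓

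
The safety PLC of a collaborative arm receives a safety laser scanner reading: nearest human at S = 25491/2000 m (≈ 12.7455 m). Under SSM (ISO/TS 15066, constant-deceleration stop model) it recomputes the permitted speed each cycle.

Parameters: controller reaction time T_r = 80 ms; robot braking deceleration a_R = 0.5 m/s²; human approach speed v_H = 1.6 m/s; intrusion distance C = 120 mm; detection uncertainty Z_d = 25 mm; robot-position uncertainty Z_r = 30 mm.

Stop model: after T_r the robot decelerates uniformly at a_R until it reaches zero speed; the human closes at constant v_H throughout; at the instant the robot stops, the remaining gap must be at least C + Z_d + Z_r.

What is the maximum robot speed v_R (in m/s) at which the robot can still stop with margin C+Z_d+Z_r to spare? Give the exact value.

v_R_max = 9/4 m/s = 2.2500 m/s

quadratic (1)·v² + (82/25)·v + (-4977/400) = 0
  disc = (82/25)² − 4·(1)·(-4977/400) = 151321/2500 ; √disc = 389/50
  v_R = (−(82/25) + 389/50) / (2·(1)) = 9/4 m/s
check:
T_s = v_R/a_R = (9/4)/(1/2) = 4.5000 s
reaction-phase robot travel = 2.2500·0.0800 = 0.1800 m
braking distance = 2.2500²/(2·0.5000) = 5.0625 m
human over T_r+T_s: 1.6000·(0.0800+4.5000) = 7.3280 m
C+Z_d+Z_r = 0.1200+0.0250+0.0300 = 0.1750 m
sum ≈ 0.1800+5.0625+7.3280+0.1750 ≈ 12.7455 m = S ✓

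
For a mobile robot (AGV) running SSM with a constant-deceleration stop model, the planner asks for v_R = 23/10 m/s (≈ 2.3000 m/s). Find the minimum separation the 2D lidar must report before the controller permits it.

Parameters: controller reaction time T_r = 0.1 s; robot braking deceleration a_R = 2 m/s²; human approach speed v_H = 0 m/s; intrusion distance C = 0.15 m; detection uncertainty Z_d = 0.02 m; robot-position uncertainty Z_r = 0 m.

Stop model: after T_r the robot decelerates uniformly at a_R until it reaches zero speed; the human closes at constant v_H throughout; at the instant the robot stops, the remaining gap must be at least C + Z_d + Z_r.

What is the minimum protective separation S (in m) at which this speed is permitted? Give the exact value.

T_s = v_R/a_R = (23/10)/2 = 1.1500 s
robot covers v_R·T_r = 2.3000·0.1000 = 0.2300 m before braking
robot covers 2.3000·1.1500 − ½·2.0000·1.1500² = 1.3225 m while stopping
human closes 0.0000·1.2500 = 0.0000 m
C+Z_d+Z_r = 0.1500+0.0200+0.0000 = 0.1700 m
S_min ≈ 0.2300+1.3225+0.0000+0.1700  ⇒  S_min = 689/400 m

S_min = 689/400 m = 1.7225 m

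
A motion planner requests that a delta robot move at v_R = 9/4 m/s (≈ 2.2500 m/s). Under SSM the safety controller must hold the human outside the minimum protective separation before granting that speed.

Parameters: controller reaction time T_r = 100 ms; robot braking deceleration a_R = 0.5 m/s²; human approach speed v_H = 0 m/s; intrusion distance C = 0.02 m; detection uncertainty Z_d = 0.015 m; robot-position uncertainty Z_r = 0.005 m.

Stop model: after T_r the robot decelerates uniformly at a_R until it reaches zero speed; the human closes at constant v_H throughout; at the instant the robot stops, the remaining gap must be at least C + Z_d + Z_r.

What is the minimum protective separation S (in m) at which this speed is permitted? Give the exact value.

S_min = 2131/400 m = 5.3275 m

T_s = v_R/a_R = (9/4)/(1/2) = 4.5000 s
robot covers v_R·T_r = 2.2500·0.1000 = 0.2250 m before braking
robot under decel: 2.2500²/(2·0.5000) = 5.0625 m
person approaches 0.0000·(0.1000+4.5000) = 0.0000 m
residual clearance needed = 0.0200+0.0150+0.0050 = 0.0400 m
S_min ≈ 0.2250+5.0625+0.0000+0.0400  ⇒  S_min = 2131/400 m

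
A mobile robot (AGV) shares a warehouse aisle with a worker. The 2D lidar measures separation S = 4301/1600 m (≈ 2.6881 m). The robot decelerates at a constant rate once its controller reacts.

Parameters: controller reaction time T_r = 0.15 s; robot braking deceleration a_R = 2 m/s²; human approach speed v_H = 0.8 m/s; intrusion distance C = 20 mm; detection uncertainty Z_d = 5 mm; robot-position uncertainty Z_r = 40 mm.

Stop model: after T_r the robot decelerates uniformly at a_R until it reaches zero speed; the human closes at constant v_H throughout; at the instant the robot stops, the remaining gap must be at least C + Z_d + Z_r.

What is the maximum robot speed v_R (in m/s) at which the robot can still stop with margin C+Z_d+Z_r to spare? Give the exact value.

collect terms ⇒ (1/4)·v_R² + (11/20)·v_R + (-801/320) = 0
  disc = (11/20)² − 4·(1/4)·(-801/320) = 4489/1600 ; √disc = 67/40
  v_R = (−(11/20) + 67/40) / (2·(1/4)) = 9/4 m/s
check:
T_s = v_R/a_R = (9/4)/2 = 1.1250 s
reaction-phase robot travel = 2.2500·0.1500 = 0.3375 m
braking distance = 2.2500²/(2·2.0000) = 1.2656 m
human closes 0.8000·1.2750 = 1.0200 m
residual clearance needed = 0.0200+0.0050+0.0400 = 0.0650 m
sum ≈ 0.3375+1.2656+1.0200+0.0650 ≈ 2.6881 m = S ✓

v_R_max = 9/4 m/s = 2.2500 m/s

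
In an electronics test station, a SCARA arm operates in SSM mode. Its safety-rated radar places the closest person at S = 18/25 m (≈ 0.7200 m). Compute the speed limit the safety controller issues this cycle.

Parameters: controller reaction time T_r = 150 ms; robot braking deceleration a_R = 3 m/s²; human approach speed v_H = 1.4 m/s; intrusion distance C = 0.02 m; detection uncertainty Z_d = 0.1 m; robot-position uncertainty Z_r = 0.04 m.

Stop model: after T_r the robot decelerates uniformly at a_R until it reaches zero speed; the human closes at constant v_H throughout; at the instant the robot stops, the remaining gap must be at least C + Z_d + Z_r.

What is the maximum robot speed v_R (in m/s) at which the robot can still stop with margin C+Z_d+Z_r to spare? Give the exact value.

quadratic (1/6)·v² + (37/60)·v + (-7/20) = 0
  disc = (37/60)² − 4·(1/6)·(-7/20) = 2209/3600 ; √disc = 47/60
  v_R = (−(37/60) + 47/60) / (2·(1/6)) = 1/2 m/s
check:
stop time T_s = (1/2)/3 = 0.1667 s
robot in T_r: 0.5000·0.1500 = 0.0750 m
robot under decel: 0.5000²/(2·3.0000) = 0.0417 m
human over T_r+T_s: 1.4000·(0.1500+0.1667) = 0.4433 m
C+Z_d+Z_r = 0.0200+0.1000+0.0400 = 0.1600 m
sum ≈ 0.0750+0.0417+0.4433+0.1600 ≈ 0.7200 m = S ✓

v_R_max = 1/2 m/s = 0.5000 m/s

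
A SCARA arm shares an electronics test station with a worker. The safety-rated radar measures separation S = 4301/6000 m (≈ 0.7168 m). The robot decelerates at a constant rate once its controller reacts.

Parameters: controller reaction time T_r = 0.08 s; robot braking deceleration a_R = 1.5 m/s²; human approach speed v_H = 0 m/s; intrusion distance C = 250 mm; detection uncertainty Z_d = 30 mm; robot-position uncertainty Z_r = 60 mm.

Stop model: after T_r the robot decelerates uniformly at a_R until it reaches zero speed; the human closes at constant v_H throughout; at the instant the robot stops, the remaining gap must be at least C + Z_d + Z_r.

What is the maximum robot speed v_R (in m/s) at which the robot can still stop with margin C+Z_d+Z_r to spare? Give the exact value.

quadratic (1/3)·v² + (2/25)·v + (-2261/6000) = 0
  disc = (2/25)² − 4·(1/3)·(-2261/6000) = 11449/22500 ; √disc = 107/150
  v_R = (−(2/25) + 107/150) / (2·(1/3)) = 19/20 m/s
check:
T_s = v_R/a_R = (19/20)/(3/2) = 0.6333 s
reaction-phase robot travel = 0.9500·0.0800 = 0.0760 m
braking distance = 0.9500²/(2·1.5000) = 0.3008 m
person approaches 0.0000·(0.0800+0.6333) = 0.0000 m
C+Z_d+Z_r = 0.2500+0.0300+0.0600 = 0.3400 m
sum ≈ 0.0760+0.3008+0.0000+0.3400 ≈ 0.7168 m = S ✓

v_R_max = 19/20 m/s = 0.9500 m/s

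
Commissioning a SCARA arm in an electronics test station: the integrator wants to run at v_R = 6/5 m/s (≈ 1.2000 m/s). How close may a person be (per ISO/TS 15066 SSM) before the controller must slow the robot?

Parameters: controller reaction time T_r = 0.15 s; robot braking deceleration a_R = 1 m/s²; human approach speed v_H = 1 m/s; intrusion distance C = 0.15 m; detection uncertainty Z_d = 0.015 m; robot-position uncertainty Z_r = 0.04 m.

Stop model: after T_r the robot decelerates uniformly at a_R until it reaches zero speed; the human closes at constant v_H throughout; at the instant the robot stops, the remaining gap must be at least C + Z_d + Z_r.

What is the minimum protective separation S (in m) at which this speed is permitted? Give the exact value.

S_min = 491/200 m = 2.4550 m

T_s = v_R/a_R = (6/5)/1 = 1.2000 s
robot in T_r: 1.2000·0.1500 = 0.1800 m
braking distance = 1.2000²/(2·1.0000) = 0.7200 m
human over T_r+T_s: 1.0000·(0.1500+1.2000) = 1.3500 m
C+Z_d+Z_r = 0.1500+0.0150+0.0400 = 0.2050 m
S_min ≈ 0.1800+0.7200+1.3500+0.2050  ⇒  S_min = 491/200 m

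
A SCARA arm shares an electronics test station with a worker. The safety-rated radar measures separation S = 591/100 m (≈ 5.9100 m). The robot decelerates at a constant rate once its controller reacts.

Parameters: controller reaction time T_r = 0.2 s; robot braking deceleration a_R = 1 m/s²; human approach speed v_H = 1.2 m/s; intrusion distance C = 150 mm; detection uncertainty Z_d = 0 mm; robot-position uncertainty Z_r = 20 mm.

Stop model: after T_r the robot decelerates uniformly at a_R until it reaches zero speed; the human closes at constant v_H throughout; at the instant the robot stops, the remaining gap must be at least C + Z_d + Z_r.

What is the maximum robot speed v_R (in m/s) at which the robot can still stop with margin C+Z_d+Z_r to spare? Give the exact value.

quadratic (1/2)·v² + (7/5)·v + (-11/2) = 0
  disc = (7/5)² − 4·(1/2)·(-11/2) = 324/25 ; √disc = 18/5
  v_R = (−(7/5) + 18/5) / (2·(1/2)) = 11/5 m/s
check:
stop time T_s = (11/5)/1 = 2.2000 s
reaction-phase robot travel = 2.2000·0.2000 = 0.4400 m
braking distance = 2.2000²/(2·1.0000) = 2.4200 m
human closes 1.2000·2.4000 = 2.8800 m
C+Z_d+Z_r = 0.1500+0.0000+0.0200 = 0.1700 m
sum ≈ 0.4400+2.4200+2.8800+0.1700 ≈ 5.9100 m = S ✓

v_R_max = 11/5 m/s = 2.2000 m/s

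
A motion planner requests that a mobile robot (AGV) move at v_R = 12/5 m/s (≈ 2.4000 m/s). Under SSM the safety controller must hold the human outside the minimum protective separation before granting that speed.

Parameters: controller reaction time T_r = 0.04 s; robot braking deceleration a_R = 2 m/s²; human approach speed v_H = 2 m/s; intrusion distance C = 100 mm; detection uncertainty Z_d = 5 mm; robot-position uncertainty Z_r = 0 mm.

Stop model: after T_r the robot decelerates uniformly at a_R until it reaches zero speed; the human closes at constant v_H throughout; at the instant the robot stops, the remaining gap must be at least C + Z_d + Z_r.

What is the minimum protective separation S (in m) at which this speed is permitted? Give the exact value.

S_min = 4121/1000 m = 4.1210 m

braking lasts T_s = (12/5)/2 = 1.2000 s
robot in T_r: 2.4000·0.0400 = 0.0960 m
robot under decel: 2.4000²/(2·2.0000) = 1.4400 m
person approaches 2.0000·(0.0400+1.2000) = 2.4800 m
residual clearance needed = 0.1000+0.0050+0.0000 = 0.1050 m
S_min ≈ 0.0960+1.4400+2.4800+0.1050  ⇒  S_min = 4121/1000 m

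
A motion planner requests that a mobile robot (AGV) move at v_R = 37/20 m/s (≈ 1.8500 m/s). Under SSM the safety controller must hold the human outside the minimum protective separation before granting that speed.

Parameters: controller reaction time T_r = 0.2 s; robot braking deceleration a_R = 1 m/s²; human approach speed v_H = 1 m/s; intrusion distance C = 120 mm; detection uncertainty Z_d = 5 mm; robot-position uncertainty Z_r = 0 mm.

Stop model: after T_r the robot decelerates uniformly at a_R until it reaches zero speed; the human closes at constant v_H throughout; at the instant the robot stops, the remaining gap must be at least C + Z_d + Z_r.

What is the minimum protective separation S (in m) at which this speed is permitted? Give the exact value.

braking lasts T_s = (37/20)/1 = 1.8500 s
reaction-phase robot travel = 1.8500·0.2000 = 0.3700 m
braking distance = 1.8500²/(2·1.0000) = 1.7112 m
person approaches 1.0000·(0.2000+1.8500) = 2.0500 m
C+Z_d+Z_r = 0.1200+0.0050+0.0000 = 0.1250 m
S_min ≈ 0.3700+1.7112+2.0500+0.1250  ⇒  S_min = 681/160 m

S_min = 681/160 m = 4.2562 m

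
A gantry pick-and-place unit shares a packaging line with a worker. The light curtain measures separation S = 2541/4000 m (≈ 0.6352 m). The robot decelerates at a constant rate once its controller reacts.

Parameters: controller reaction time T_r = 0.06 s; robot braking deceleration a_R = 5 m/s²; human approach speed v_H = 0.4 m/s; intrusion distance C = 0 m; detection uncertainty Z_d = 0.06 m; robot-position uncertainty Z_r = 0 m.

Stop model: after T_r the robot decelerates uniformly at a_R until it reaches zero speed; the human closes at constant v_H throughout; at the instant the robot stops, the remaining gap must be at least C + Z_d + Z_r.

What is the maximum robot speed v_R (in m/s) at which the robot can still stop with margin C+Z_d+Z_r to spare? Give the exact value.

v_R_max = 7/4 m/s = 1.7500 m/s

at the boundary: (1/10)·v² + (7/50)·v + (-441/800) = 0
  disc = (7/50)² − 4·(1/10)·(-441/800) = 2401/10000 ; √disc = 49/100
  v_R = (−(7/50) + 49/100) / (2·(1/10)) = 7/4 m/s
check:
stop time T_s = (7/4)/5 = 0.3500 s
reaction-phase robot travel = 1.7500·0.0600 = 0.1050 m
braking distance = 1.7500²/(2·5.0000) = 0.3063 m
person approaches 0.4000·(0.0600+0.3500) = 0.1640 m
residual clearance needed = 0.0000+0.0600+0.0000 = 0.0600 m
sum ≈ 0.1050+0.3063+0.1640+0.0600 ≈ 0.6352 m = S ✓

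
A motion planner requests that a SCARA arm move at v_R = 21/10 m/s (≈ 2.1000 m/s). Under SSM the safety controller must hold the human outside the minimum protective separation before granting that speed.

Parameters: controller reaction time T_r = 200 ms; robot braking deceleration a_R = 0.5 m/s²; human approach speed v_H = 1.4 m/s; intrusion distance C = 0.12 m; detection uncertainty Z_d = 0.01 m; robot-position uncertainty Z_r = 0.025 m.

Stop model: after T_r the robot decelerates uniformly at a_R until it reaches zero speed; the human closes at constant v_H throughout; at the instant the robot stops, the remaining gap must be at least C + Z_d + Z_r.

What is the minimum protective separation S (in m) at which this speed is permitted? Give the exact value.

braking lasts T_s = (21/10)/(1/2) = 4.2000 s
robot in T_r: 2.1000·0.2000 = 0.4200 m
robot under decel: 2.1000²/(2·0.5000) = 4.4100 m
person approaches 1.4000·(0.2000+4.2000) = 6.1600 m
margins: 0.1200+0.0100+0.0250 = 0.1550 m
S_min ≈ 0.4200+4.4100+6.1600+0.1550  ⇒  S_min = 2229/200 m

S_min = 2229/200 m = 11.1450 m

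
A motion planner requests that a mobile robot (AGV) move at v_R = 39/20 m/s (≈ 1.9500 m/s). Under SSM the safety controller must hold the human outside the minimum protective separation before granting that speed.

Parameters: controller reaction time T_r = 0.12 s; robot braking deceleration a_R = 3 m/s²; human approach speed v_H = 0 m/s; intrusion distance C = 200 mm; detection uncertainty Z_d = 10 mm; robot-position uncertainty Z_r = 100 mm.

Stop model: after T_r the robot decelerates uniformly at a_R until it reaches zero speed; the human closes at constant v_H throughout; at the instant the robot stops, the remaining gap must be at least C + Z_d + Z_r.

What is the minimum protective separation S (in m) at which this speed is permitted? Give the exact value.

stop time T_s = (39/20)/3 = 0.6500 s
robot in T_r: 1.9500·0.1200 = 0.2340 m
robot under decel: 1.9500²/(2·3.0000) = 0.6338 m
person approaches 0.0000·(0.1200+0.6500) = 0.0000 m
C+Z_d+Z_r = 0.2000+0.0100+0.1000 = 0.3100 m
S_min ≈ 0.2340+0.6338+0.0000+0.3100  ⇒  S_min = 4711/4000 m

S_min = 4711/4000 m = 1.1778 m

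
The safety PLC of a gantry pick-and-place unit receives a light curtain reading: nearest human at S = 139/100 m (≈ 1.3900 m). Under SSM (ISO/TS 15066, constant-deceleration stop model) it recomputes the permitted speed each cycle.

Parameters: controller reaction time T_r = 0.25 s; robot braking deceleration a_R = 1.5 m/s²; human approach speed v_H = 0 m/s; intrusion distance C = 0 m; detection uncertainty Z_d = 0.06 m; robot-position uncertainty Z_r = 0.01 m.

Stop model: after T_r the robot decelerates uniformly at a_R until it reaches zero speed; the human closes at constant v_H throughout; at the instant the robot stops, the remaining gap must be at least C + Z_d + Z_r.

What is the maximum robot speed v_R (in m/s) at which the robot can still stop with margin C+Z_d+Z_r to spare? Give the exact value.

at the boundary: (1/3)·v² + (1/4)·v + (-33/25) = 0
  disc = (1/4)² − 4·(1/3)·(-33/25) = 729/400 ; √disc = 27/20
  v_R = (−(1/4) + 27/20) / (2·(1/3)) = 33/20 m/s
check:
stop time T_s = (33/20)/(3/2) = 1.1000 s
reaction-phase robot travel = 1.6500·0.2500 = 0.4125 m
robot under decel: 1.6500²/(2·1.5000) = 0.9075 m
human over T_r+T_s: 0.0000·(0.2500+1.1000) = 0.0000 m
residual clearance needed = 0.0000+0.0600+0.0100 = 0.0700 m
sum ≈ 0.4125+0.9075+0.0000+0.0700 ≈ 1.3900 m = S ✓

v_R_max = 33/20 m/s = 1.6500 m/s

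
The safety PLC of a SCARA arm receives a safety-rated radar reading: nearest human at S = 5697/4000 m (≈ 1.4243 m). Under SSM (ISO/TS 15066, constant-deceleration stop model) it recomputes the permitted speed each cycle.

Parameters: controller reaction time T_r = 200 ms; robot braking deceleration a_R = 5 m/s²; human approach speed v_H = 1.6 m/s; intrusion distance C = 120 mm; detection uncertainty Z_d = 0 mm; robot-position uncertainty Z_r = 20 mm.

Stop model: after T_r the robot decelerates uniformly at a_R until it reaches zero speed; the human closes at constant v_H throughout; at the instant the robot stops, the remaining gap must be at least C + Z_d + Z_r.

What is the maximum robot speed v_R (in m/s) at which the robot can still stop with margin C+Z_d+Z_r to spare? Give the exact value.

v_R_max = 29/20 m/s = 1.4500 m/s

quadratic (1/10)·v² + (13/25)·v + (-3857/4000) = 0
  disc = (13/25)² − 4·(1/10)·(-3857/4000) = 6561/10000 ; √disc = 81/100
  v_R = (−(13/25) + 81/100) / (2·(1/10)) = 29/20 m/s
check:
braking lasts T_s = (29/20)/5 = 0.2900 s
robot covers v_R·T_r = 1.4500·0.2000 = 0.2900 m before braking
robot covers 1.4500·0.2900 − ½·5.0000·0.2900² = 0.2102 m while stopping
human over T_r+T_s: 1.6000·(0.2000+0.2900) = 0.7840 m
C+Z_d+Z_r = 0.1200+0.0000+0.0200 = 0.1400 m
sum ≈ 0.2900+0.2102+0.7840+0.1400 ≈ 1.4243 m = S ✓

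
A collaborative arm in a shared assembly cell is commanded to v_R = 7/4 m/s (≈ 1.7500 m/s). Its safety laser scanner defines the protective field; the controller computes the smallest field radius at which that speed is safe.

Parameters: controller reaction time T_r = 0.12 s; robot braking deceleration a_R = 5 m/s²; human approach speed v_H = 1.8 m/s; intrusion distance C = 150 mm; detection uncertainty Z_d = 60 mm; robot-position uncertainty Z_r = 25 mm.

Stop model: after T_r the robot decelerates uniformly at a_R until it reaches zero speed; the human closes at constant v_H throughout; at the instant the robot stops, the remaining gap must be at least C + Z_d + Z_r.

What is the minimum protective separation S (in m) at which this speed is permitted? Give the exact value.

S_min = 6389/4000 m = 1.5973 m

T_s = v_R/a_R = (7/4)/5 = 0.3500 s
robot in T_r: 1.7500·0.1200 = 0.2100 m
robot covers 1.7500·0.3500 − ½·5.0000·0.3500² = 0.3063 m while stopping
person approaches 1.8000·(0.1200+0.3500) = 0.8460 m
margins: 0.1500+0.0600+0.0250 = 0.2350 m
S_min ≈ 0.2100+0.3063+0.8460+0.2350  ⇒  S_min = 6389/4000 m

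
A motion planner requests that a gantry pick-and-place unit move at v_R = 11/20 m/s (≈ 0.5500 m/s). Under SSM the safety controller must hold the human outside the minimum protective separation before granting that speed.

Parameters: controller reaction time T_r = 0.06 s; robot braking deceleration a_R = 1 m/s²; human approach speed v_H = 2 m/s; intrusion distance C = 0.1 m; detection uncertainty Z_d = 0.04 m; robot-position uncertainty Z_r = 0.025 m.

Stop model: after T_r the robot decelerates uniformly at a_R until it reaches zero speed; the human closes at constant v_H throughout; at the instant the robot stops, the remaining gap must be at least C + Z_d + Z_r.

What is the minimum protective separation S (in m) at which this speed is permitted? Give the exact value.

S_min = 6277/4000 m = 1.5693 m

stop time T_s = (11/20)/1 = 0.5500 s
reaction-phase robot travel = 0.5500·0.0600 = 0.0330 m
robot covers 0.5500·0.5500 − ½·1.0000·0.5500² = 0.1512 m while stopping
person approaches 2.0000·(0.0600+0.5500) = 1.2200 m
residual clearance needed = 0.1000+0.0400+0.0250 = 0.1650 m
S_min ≈ 0.0330+0.1512+1.2200+0.1650  ⇒  S_min = 6277/4000 m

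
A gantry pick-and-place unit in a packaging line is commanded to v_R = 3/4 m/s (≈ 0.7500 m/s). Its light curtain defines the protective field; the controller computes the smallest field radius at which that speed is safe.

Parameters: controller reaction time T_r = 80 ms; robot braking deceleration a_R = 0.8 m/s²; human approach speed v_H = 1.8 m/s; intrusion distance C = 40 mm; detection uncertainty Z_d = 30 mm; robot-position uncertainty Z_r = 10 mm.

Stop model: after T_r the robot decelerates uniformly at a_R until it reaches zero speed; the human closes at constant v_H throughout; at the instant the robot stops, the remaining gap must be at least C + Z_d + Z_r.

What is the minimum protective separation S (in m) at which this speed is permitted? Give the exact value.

S_min = 37169/16000 m = 2.3231 m

stop time T_s = (3/4)/(4/5) = 0.9375 s
robot covers v_R·T_r = 0.7500·0.0800 = 0.0600 m before braking
robot covers 0.7500·0.9375 − ½·0.8000·0.9375² = 0.3516 m while stopping
human over T_r+T_s: 1.8000·(0.0800+0.9375) = 1.8315 m
residual clearance needed = 0.0400+0.0300+0.0100 = 0.0800 m
S_min ≈ 0.0600+0.3516+1.8315+0.0800  ⇒  S_min = 37169/16000 m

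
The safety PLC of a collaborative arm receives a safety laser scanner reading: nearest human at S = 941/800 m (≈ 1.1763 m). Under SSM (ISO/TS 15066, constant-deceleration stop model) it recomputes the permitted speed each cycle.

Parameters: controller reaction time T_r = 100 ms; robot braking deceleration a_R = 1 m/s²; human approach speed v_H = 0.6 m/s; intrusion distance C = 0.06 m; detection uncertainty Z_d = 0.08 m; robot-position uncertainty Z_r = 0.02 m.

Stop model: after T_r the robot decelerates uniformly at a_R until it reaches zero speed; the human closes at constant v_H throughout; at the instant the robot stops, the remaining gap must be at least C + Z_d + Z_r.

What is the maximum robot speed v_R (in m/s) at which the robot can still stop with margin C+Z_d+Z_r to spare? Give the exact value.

v_R_max = 17/20 m/s = 0.8500 m/s

quadratic (1/2)·v² + (7/10)·v + (-153/160) = 0
  disc = (7/10)² − 4·(1/2)·(-153/160) = 961/400 ; √disc = 31/20
  v_R = (−(7/10) + 31/20) / (2·(1/2)) = 17/20 m/s
check:
stop time T_s = (17/20)/1 = 0.8500 s
robot in T_r: 0.8500·0.1000 = 0.0850 m
robot under decel: 0.8500²/(2·1.0000) = 0.3613 m
human closes 0.6000·0.9500 = 0.5700 m
residual clearance needed = 0.0600+0.0800+0.0200 = 0.1600 m
sum ≈ 0.0850+0.3613+0.5700+0.1600 ≈ 1.1763 m = S ✓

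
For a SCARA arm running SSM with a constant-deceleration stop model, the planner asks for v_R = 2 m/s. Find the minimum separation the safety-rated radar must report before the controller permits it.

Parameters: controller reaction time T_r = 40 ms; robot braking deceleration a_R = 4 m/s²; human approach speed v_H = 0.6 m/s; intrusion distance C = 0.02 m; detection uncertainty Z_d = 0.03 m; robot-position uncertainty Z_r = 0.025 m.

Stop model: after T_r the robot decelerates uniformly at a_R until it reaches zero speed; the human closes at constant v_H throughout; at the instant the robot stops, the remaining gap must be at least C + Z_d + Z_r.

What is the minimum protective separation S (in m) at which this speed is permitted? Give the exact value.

S_min = 979/1000 m = 0.9790 m

braking lasts T_s = 2/4 = 0.5000 s
reaction-phase robot travel = 2.0000·0.0400 = 0.0800 m
robot under decel: 2.0000²/(2·4.0000) = 0.5000 m
human over T_r+T_s: 0.6000·(0.0400+0.5000) = 0.3240 m
C+Z_d+Z_r = 0.0200+0.0300+0.0250 = 0.0750 m
S_min ≈ 0.0800+0.5000+0.3240+0.0750  ⇒  S_min = 979/1000 m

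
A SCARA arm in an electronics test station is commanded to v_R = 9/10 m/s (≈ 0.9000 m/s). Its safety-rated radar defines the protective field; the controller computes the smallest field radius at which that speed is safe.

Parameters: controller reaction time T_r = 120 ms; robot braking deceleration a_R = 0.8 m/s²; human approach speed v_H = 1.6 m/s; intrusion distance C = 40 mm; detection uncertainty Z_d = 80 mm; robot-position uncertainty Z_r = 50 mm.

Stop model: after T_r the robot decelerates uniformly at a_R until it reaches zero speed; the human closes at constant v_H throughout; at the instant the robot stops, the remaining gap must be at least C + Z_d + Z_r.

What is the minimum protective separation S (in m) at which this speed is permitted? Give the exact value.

T_s = v_R/a_R = (9/10)/(4/5) = 1.1250 s
reaction-phase robot travel = 0.9000·0.1200 = 0.1080 m
robot covers 0.9000·1.1250 − ½·0.8000·1.1250² = 0.5062 m while stopping
person approaches 1.6000·(0.1200+1.1250) = 1.9920 m
residual clearance needed = 0.0400+0.0800+0.0500 = 0.1700 m
S_min ≈ 0.1080+0.5062+1.9920+0.1700  ⇒  S_min = 2221/800 m

S_min = 2221/800 m = 2.7763 m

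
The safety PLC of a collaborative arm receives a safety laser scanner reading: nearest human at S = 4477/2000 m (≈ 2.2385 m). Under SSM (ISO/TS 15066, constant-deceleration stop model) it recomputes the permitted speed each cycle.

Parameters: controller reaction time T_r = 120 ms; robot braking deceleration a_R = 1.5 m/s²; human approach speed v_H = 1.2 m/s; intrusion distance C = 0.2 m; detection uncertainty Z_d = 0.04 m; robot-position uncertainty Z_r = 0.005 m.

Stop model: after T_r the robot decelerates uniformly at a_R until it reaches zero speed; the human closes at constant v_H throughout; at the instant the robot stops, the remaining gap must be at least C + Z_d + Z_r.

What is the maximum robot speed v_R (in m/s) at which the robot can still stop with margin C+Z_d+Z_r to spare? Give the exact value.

quadratic (1/3)·v² + (23/25)·v + (-3699/2000) = 0
  disc = (23/25)² − 4·(1/3)·(-3699/2000) = 8281/2500 ; √disc = 91/50
  v_R = (−(23/25) + 91/50) / (2·(1/3)) = 27/20 m/s
check:
T_s = v_R/a_R = (27/20)/(3/2) = 0.9000 s
robot in T_r: 1.3500·0.1200 = 0.1620 m
braking distance = 1.3500²/(2·1.5000) = 0.6075 m
human closes 1.2000·1.0200 = 1.2240 m
residual clearance needed = 0.2000+0.0400+0.0050 = 0.2450 m
sum ≈ 0.1620+0.6075+1.2240+0.2450 ≈ 2.2385 m = S ✓

v_R_max = 27/20 m/s = 1.3500 m/s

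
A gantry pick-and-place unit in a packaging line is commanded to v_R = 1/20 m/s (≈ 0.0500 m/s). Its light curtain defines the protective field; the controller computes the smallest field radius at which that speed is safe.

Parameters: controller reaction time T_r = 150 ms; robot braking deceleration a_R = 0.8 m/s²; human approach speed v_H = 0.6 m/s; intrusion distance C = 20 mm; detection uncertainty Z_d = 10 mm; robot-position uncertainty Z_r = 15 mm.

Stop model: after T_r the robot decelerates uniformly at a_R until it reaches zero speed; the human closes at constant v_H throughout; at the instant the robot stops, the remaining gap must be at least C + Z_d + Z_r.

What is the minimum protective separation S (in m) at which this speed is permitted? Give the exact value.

T_s = v_R/a_R = (1/20)/(4/5) = 0.0625 s
robot covers v_R·T_r = 0.0500·0.1500 = 0.0075 m before braking
robot under decel: 0.0500²/(2·0.8000) = 0.0016 m
human over T_r+T_s: 0.6000·(0.1500+0.0625) = 0.1275 m
residual clearance needed = 0.0200+0.0100+0.0150 = 0.0450 m
S_min ≈ 0.0075+0.0016+0.1275+0.0450  ⇒  S_min = 581/3200 m

S_min = 581/3200 m = 0.1816 m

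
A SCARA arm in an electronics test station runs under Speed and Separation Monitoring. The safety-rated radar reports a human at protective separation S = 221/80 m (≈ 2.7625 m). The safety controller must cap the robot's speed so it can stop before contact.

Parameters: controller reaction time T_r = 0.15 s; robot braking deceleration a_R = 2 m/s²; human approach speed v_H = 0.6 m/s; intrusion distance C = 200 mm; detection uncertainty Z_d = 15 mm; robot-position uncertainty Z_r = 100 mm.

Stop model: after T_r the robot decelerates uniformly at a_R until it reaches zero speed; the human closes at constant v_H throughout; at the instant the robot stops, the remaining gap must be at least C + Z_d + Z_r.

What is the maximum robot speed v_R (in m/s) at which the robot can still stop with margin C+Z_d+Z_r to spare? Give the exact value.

v_R_max = 23/10 m/s = 2.3000 m/s

collect terms ⇒ (1/4)·v_R² + (9/20)·v_R + (-943/400) = 0
  disc = (9/20)² − 4·(1/4)·(-943/400) = 64/25 ; √disc = 8/5
  v_R = (−(9/20) + 8/5) / (2·(1/4)) = 23/10 m/s
check:
braking lasts T_s = (23/10)/2 = 1.1500 s
reaction-phase robot travel = 2.3000·0.1500 = 0.3450 m
robot covers 2.3000·1.1500 − ½·2.0000·1.1500² = 1.3225 m while stopping
human over T_r+T_s: 0.6000·(0.1500+1.1500) = 0.7800 m
C+Z_d+Z_r = 0.2000+0.0150+0.1000 = 0.3150 m
sum ≈ 0.3450+1.3225+0.7800+0.3150 ≈ 2.7625 m = S ✓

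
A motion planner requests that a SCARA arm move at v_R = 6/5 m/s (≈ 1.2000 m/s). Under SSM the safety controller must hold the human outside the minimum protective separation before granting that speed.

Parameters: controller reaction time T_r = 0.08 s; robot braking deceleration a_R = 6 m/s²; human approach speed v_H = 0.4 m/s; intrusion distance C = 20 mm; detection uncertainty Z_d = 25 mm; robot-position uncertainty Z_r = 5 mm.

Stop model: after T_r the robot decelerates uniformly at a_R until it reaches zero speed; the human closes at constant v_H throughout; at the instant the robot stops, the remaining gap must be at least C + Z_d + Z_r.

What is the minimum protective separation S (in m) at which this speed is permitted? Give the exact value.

braking lasts T_s = (6/5)/6 = 0.2000 s
robot in T_r: 1.2000·0.0800 = 0.0960 m
robot under decel: 1.2000²/(2·6.0000) = 0.1200 m
person approaches 0.4000·(0.0800+0.2000) = 0.1120 m
residual clearance needed = 0.0200+0.0250+0.0050 = 0.0500 m
S_min ≈ 0.0960+0.1200+0.1120+0.0500  ⇒  S_min = 189/500 m

S_min = 189/500 m = 0.3780 m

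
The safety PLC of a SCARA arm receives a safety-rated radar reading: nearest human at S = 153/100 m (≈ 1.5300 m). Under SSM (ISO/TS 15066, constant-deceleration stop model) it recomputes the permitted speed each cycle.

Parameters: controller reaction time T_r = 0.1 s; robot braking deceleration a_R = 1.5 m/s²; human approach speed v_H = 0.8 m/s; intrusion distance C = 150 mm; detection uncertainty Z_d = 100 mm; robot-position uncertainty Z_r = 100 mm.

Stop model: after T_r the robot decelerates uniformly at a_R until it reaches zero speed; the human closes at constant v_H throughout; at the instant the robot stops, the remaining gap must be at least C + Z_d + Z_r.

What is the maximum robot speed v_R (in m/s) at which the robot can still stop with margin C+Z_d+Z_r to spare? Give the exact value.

v_R_max = 11/10 m/s = 1.1000 m/s

quadratic (1/3)·v² + (19/30)·v + (-11/10) = 0
  disc = (19/30)² − 4·(1/3)·(-11/10) = 1681/900 ; √disc = 41/30
  v_R = (−(19/30) + 41/30) / (2·(1/3)) = 11/10 m/s
check:
stop time T_s = (11/10)/(3/2) = 0.7333 s
robot covers v_R·T_r = 1.1000·0.1000 = 0.1100 m before braking
braking distance = 1.1000²/(2·1.5000) = 0.4033 m
human closes 0.8000·0.8333 = 0.6667 m
C+Z_d+Z_r = 0.1500+0.1000+0.1000 = 0.3500 m
sum ≈ 0.1100+0.4033+0.6667+0.3500 ≈ 1.5300 m = S ✓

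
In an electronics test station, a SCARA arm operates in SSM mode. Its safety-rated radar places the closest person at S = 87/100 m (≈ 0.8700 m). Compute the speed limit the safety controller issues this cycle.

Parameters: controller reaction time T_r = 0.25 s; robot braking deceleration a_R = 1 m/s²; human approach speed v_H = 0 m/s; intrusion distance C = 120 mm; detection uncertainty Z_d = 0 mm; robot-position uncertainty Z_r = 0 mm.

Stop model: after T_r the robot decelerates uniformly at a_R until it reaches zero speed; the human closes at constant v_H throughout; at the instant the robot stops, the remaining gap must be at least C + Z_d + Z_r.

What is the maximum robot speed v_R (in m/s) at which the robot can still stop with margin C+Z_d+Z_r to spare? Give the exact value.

v_R_max = 1 m/s = 1.0000 m/s

collect terms ⇒ (1/2)·v_R² + (1/4)·v_R + (-3/4) = 0
  disc = (1/4)² − 4·(1/2)·(-3/4) = 25/16 ; √disc = 5/4
  v_R = (−(1/4) + 5/4) / (2·(1/2)) = 1 m/s
check:
stop time T_s = 1/1 = 1.0000 s
reaction-phase robot travel = 1.0000·0.2500 = 0.2500 m
braking distance = 1.0000²/(2·1.0000) = 0.5000 m
person approaches 0.0000·(0.2500+1.0000) = 0.0000 m
residual clearance needed = 0.1200+0.0000+0.0000 = 0.1200 m
sum ≈ 0.2500+0.5000+0.0000+0.1200 ≈ 0.8700 m = S ✓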